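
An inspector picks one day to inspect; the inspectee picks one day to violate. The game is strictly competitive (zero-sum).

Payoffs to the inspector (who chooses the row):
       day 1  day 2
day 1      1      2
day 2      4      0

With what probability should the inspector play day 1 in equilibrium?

4/5

Row minima are 1 and 0, so the inspector's maximin is 1; column maxima are 4 and 2, so the inspectee's minimax is 2. These differ, so the equilibrium is in mixed strategies.
Let the inspector play day 1 with probability p. The inspectee is indifferent when p + 4(1−p) = 2p, giving p = 4/5.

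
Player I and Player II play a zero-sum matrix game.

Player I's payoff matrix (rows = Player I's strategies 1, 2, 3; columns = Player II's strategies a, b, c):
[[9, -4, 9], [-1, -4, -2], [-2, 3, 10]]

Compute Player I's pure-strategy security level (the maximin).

-2

The worst-case payoff for each row is 1: -4, 2: -4, 3: -2.
The best of these is -2.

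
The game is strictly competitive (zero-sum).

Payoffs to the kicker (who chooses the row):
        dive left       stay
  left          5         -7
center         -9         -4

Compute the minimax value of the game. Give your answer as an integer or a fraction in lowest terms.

Row minima are -7 and -9, so the kicker's maximin is -7; column maxima are 5 and -4, so the goalkeeper's minimax is -4. These differ, so the equilibrium is in mixed strategies.
Let the kicker play left with probability p. The goalkeeper is indifferent when 5p − 9(1−p) = −7p − 4(1−p), giving p = 5/17.
Let the goalkeeper play dive left with probability q. The kicker is indifferent when 5q − 7(1−q) = −9q − 4(1−q), giving q = 3/17.
The value is 5·(3/17) + (-7)·(14/17) = -83/17.

-83/17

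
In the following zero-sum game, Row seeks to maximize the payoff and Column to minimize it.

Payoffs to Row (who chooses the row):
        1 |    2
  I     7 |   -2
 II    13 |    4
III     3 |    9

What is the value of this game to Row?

7

Row I is strictly dominated by row II, so Row never plays it.
The remaining 2×2 game on (II, III) × (1, 2) has no saddle point. Let Row play II with probability p; indifference gives 13p + 3(1−p) = 4p + 9(1−p), so p = 2/5.
Similarly Column's optimal q on 1 is 1/3, and the value is 13·(1/3) + (4)·(2/3) = 7.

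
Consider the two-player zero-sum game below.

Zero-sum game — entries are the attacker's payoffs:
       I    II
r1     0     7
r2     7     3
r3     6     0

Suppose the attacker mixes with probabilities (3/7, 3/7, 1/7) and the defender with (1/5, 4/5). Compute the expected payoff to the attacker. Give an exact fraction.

21/5

Against (1/5, 4/5), each row's expected payoff is r1: 28/5; r2: 19/5; r3: 6/5.
Taking the (3/7, 3/7, 1/7)-weighted average: (3/7)·(28/5) + (3/7)·(19/5) + (1/7)·(6/5) = 21/5.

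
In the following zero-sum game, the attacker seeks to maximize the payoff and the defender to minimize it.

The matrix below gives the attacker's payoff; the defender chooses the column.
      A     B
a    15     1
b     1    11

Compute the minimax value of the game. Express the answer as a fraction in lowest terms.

41/6

Row minima are 1 and 1, so the attacker's maximin is 1; column maxima are 15 and 11, so the defender's minimax is 11. These differ, so the equilibrium is in mixed strategies.
Let the attacker play a with probability p. The defender is indifferent when 15p + (1−p) = p + 11(1−p), giving p = 5/12.
Let the defender play A with probability q. The attacker is indifferent when 15q + (1−q) = q + 11(1−q), giving q = 5/12.
The value is 15·(5/12) + (1)·(7/12) = 41/6.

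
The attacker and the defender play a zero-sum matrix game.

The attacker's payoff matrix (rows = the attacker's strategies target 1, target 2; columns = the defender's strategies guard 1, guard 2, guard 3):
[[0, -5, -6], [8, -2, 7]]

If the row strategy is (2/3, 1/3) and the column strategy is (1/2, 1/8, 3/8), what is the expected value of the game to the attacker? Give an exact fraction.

Against (1/2, 1/8, 3/8), each row's expected payoff is target 1: -23/8; target 2: 51/8.
Taking the (2/3, 1/3)-weighted average: (2/3)·(-23/8) + (1/3)·(51/8) = 5/24.

5/24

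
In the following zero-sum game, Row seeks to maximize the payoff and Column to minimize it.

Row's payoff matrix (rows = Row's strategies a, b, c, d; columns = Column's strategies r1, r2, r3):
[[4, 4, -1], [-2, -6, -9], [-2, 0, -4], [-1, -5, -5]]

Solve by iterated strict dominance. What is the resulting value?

-1

Row b is strictly dominated by row a (4>-2, 4>-6, -1>-9); eliminate b.
Column r1 is strictly dominated by r3 for Column (-1<4, -4<-2, -5<-1); eliminate r1.
Row d is strictly dominated by row a (4>-5, -1>-5); eliminate d.
Column r2 is strictly dominated by r3 for Column (-1<4, -4<0); eliminate r2.
Row c is strictly dominated by row a (-1>-4); eliminate c.
Only (a, r3) remains, with payoff -1.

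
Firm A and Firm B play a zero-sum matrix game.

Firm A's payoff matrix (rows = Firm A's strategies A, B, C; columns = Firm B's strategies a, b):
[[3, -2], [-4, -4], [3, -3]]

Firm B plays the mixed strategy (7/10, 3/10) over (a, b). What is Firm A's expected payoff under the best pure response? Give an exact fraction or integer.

3/2

A: (3)·(7/10) + (-2)·(3/10) = 3/2.
B: (-4)·(7/10) + (-4)·(3/10) = -4.
C: (3)·(7/10) + (-3)·(3/10) = 6/5.
The best pure response is A with expected payoff 3/2.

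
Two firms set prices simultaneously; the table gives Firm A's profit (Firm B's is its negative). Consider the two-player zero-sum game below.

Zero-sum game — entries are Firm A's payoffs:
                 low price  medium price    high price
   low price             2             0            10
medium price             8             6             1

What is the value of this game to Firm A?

4

Column low price is strictly dominated by medium price for Firm B (it gives Firm A more in every row).
The remaining 2×2 game on (low price, medium price) × (medium price, high price) has no saddle point. Let Firm A play low price with probability p; indifference gives 6(1−p) = 10p + (1−p), so p = 1/3.
Similarly Firm B's optimal q on medium price is 3/5, and the value is 0·(3/5) + (10)·(2/5) = 4.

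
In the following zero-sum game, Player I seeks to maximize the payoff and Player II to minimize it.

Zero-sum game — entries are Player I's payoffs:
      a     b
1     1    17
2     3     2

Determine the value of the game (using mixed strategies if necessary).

49/17

Row minima are 1 and 2, so Player I's maximin is 2; column maxima are 3 and 17, so Player II's minimax is 3. These differ, so the equilibrium is in mixed strategies.
Let Player I play 1 with probability p. Player II is indifferent when p + 3(1−p) = 17p + 2(1−p), giving p = 1/17.
Let Player II play a with probability q. Player I is indifferent when q + 17(1−q) = 3q + 2(1−q), giving q = 15/17.
The value is 1·(15/17) + (17)·(2/17) = 49/17.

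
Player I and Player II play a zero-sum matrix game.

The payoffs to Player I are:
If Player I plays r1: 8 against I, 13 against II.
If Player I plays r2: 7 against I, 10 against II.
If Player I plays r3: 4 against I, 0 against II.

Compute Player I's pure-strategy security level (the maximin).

8

The worst-case payoff for each row is r1: 8, r2: 7, r3: 0.
The best of these is 8.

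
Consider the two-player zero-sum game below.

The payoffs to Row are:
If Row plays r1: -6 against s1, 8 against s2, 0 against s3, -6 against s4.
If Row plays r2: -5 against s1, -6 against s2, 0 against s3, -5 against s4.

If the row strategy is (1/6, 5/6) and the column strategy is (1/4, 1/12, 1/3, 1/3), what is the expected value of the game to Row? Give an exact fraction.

-239/72

Against (1/4, 1/12, 1/3, 1/3), each row's expected payoff is r1: -17/6; r2: -41/12.
Taking the (1/6, 5/6)-weighted average: (1/6)·(-17/6) + (5/6)·(-41/12) = -239/72.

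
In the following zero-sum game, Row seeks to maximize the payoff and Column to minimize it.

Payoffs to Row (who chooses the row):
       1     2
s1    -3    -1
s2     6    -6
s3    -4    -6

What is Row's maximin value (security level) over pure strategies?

-3

The worst-case payoff for each row is s1: -3, s2: -6, s3: -6.
The best of these is -3.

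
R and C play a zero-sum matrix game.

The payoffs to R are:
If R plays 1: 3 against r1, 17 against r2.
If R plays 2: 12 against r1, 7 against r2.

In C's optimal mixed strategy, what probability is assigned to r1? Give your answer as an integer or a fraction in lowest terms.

10/19

Row minima are 3 and 7, so R's maximin is 7; column maxima are 12 and 17, so C's minimax is 12. These differ, so the equilibrium is in mixed strategies.
Let C play r1 with probability q. R is indifferent when 3q + 17(1−q) = 12q + 7(1−q), giving q = 10/19.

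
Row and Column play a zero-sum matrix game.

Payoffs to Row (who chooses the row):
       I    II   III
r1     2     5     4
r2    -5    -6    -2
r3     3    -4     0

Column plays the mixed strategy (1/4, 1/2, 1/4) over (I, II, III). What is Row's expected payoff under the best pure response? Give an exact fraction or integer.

4

r1: (2)·(1/4) + (5)·(1/2) + (4)·(1/4) = 4.
r2: (-5)·(1/4) + (-6)·(1/2) + (-2)·(1/4) = -19/4.
r3: (3)·(1/4) + (-4)·(1/2) + (0)·(1/4) = -5/4.
The best pure response is r1 with expected payoff 4.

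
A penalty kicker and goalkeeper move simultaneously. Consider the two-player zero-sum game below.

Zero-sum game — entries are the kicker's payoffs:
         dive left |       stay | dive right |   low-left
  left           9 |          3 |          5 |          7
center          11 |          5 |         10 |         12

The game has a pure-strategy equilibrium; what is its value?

5

Row minima: 3, 5 → the kicker's maximin is 5.
Column maxima: 11, 5, 10, 12 → the goalkeeper's minimax is 5.
They coincide at (center, stay), so the value is 5.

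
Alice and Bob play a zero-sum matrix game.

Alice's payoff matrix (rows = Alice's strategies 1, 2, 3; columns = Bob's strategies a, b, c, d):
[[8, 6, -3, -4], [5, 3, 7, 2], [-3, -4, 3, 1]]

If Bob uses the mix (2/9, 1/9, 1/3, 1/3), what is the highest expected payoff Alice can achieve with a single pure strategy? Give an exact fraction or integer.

40/9

1: (8)·(2/9) + (6)·(1/9) + (-3)·(1/3) + (-4)·(1/3) = 1/9.
2: (5)·(2/9) + (3)·(1/9) + (7)·(1/3) + (2)·(1/3) = 40/9.
3: (-3)·(2/9) + (-4)·(1/9) + (3)·(1/3) + (1)·(1/3) = 2/9.
The best pure response is 2 with expected payoff 40/9.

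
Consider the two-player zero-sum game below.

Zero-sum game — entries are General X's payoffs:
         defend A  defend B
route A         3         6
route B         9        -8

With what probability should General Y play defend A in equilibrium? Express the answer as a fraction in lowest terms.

7/10

Row minima are 3 and -8, so General X's maximin is 3; column maxima are 9 and 6, so General Y's minimax is 6. These differ, so the equilibrium is in mixed strategies.
Let General Y play defend A with probability q. General X is indifferent when 3q + 6(1−q) = 9q − 8(1−q), giving q = 7/10.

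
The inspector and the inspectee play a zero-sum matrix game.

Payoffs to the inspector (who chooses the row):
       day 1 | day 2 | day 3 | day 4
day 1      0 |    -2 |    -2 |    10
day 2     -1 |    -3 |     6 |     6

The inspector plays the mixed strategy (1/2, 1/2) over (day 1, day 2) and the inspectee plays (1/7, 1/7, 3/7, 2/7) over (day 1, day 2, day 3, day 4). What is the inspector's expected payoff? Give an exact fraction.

Against (1/7, 1/7, 3/7, 2/7), each row's expected payoff is day 1: 12/7; day 2: 26/7.
Taking the (1/2, 1/2)-weighted average: (1/2)·(12/7) + (1/2)·(26/7) = 19/7.

19/7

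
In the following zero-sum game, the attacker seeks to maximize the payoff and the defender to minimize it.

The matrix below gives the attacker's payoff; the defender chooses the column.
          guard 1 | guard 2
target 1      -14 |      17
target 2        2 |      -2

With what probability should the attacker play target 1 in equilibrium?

4/35

Row minima are -14 and -2, so the attacker's maximin is -2; column maxima are 2 and 17, so the defender's minimax is 2. These differ, so the equilibrium is in mixed strategies.
Let the attacker play target 1 with probability p. The defender is indifferent when −14p + 2(1−p) = 17p − 2(1−p), giving p = 4/35.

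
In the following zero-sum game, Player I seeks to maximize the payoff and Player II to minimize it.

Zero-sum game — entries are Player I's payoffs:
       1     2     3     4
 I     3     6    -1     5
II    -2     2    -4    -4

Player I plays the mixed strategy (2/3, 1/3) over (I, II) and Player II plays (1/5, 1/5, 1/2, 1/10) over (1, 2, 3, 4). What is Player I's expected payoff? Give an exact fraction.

2/5

Against (1/5, 1/5, 1/2, 1/10), each row's expected payoff is I: 9/5; II: -12/5.
Taking the (2/3, 1/3)-weighted average: (2/3)·(9/5) + (1/3)·(-12/5) = 2/5.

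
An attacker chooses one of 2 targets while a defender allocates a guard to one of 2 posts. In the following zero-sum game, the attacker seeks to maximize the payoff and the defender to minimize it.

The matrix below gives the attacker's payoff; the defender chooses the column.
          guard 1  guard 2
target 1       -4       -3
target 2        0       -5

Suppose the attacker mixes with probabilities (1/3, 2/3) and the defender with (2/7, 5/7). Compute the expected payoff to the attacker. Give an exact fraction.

-73/21

Against (2/7, 5/7), each row's expected payoff is target 1: -23/7; target 2: -25/7.
Taking the (1/3, 2/3)-weighted average: (1/3)·(-23/7) + (2/3)·(-25/7) = -73/21.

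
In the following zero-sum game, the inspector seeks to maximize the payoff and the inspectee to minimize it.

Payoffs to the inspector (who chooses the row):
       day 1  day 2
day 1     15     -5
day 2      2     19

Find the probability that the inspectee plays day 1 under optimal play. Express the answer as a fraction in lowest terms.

24/37

Row minima are -5 and 2, so the inspector's maximin is 2; column maxima are 15 and 19, so the inspectee's minimax is 15. These differ, so the equilibrium is in mixed strategies.
Let the inspectee play day 1 with probability q. The inspector is indifferent when 15q − 5(1−q) = 2q + 19(1−q), giving q = 24/37.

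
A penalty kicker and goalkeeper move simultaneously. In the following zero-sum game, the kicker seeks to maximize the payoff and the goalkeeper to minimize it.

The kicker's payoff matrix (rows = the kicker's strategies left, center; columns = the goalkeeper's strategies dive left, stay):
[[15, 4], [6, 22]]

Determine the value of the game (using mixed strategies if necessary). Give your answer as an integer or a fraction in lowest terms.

34/3

Row minima are 4 and 6, so the kicker's maximin is 6; column maxima are 15 and 22, so the goalkeeper's minimax is 15. These differ, so the equilibrium is in mixed strategies.
Let the kicker play left with probability p. The goalkeeper is indifferent when 15p + 6(1−p) = 4p + 22(1−p), giving p = 16/27.
Let the goalkeeper play dive left with probability q. The kicker is indifferent when 15q + 4(1−q) = 6q + 22(1−q), giving q = 2/3.
The value is 15·(2/3) + (4)·(1/3) = 34/3.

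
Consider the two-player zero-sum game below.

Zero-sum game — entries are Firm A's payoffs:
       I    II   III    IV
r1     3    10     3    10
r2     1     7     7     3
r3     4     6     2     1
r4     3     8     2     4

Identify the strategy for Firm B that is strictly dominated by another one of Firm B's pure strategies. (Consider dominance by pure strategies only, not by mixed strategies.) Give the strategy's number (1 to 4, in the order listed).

2

Firm B prefers columns that give Firm A less. Compare II with I: 3 < 10, 1 < 7, 4 < 6, 3 < 8.
So I strictly dominates II for Firm B; II is strictly dominated.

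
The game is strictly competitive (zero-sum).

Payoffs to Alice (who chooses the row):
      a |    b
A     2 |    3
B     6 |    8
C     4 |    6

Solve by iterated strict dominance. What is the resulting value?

Row C is strictly dominated by row B (6>4, 8>6); eliminate C.
Column b is strictly dominated by a for Bob (2<3, 6<8); eliminate b.
Row A is strictly dominated by row B (6>2); eliminate A.
Only (B, a) remains, with payoff 6.

6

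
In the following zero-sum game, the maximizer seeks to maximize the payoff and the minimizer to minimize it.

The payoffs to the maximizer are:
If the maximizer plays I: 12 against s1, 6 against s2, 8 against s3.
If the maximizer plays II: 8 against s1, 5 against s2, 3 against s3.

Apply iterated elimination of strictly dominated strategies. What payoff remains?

Row II is strictly dominated by row I (12>8, 6>5, 8>3); eliminate II.
Column s1 is strictly dominated by s2 for the minimizer (6<12); eliminate s1.
Column s3 is strictly dominated by s2 for the minimizer (6<8); eliminate s3.
Only (I, s2) remains, with payoff 6.

6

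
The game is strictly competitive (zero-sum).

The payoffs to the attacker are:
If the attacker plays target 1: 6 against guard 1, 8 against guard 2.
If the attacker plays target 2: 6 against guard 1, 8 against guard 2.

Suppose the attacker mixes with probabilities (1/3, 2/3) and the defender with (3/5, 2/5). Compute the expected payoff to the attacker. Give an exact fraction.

34/5

Against (3/5, 2/5), each row's expected payoff is target 1: 34/5; target 2: 34/5.
Taking the (1/3, 2/3)-weighted average: (1/3)·(34/5) + (2/3)·(34/5) = 34/5.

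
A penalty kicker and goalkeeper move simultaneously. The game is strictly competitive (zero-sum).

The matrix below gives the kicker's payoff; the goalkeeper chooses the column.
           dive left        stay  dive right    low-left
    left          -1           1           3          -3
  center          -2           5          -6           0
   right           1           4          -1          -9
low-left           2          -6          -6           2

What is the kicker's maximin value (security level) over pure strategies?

-3

The worst-case payoff for each row is left: -3, center: -6, right: -9, low-left: -6.
The best of these is -3.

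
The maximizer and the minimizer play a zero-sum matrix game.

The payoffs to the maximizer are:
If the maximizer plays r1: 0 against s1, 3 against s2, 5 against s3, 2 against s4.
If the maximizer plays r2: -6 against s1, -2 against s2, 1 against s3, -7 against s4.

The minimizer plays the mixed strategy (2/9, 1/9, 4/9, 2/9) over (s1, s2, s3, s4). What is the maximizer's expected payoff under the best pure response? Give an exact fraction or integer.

r1: (0)·(2/9) + (3)·(1/9) + (5)·(4/9) + (2)·(2/9) = 3.
r2: (-6)·(2/9) + (-2)·(1/9) + (1)·(4/9) + (-7)·(2/9) = -8/3.
The best pure response is r1 with expected payoff 3.

3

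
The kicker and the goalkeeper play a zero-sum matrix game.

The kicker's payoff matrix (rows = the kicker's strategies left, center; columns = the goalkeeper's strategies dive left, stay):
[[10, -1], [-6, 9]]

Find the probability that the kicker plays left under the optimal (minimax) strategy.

15/26

Row minima are -1 and -6, so the kicker's maximin is -1; column maxima are 10 and 9, so the goalkeeper's minimax is 9. These differ, so the equilibrium is in mixed strategies.
Let the kicker play left with probability p. The goalkeeper is indifferent when 10p − 6(1−p) = −p + 9(1−p), giving p = 15/26.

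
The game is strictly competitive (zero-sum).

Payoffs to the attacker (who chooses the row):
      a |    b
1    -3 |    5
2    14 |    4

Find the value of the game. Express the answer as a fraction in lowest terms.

Row minima are -3 and 4, so the attacker's maximin is 4; column maxima are 14 and 5, so the defender's minimax is 5. These differ, so the equilibrium is in mixed strategies.
Let the attacker play 1 with probability p. The defender is indifferent when −3p + 14(1−p) = 5p + 4(1−p), giving p = 5/9.
Let the defender play a with probability q. The attacker is indifferent when −3q + 5(1−q) = 14q + 4(1−q), giving q = 1/18.
The value is -3·(1/18) + (5)·(17/18) = 41/9.

41/9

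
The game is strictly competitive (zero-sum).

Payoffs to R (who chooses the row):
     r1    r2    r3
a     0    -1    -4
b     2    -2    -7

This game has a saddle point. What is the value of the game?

-4

Row minima: -4, -7 → R's maximin is -4.
Column maxima: 2, -1, -4 → C's minimax is -4.
They coincide at (a, r3), so the value is -4.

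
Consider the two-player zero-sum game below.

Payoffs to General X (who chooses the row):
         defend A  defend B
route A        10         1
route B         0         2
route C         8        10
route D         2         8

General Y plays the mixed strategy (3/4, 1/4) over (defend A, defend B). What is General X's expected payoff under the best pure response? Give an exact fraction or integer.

17/2

route A: (10)·(3/4) + (1)·(1/4) = 31/4.
route B: (0)·(3/4) + (2)·(1/4) = 1/2.
route C: (8)·(3/4) + (10)·(1/4) = 17/2.
route D: (2)·(3/4) + (8)·(1/4) = 7/2.
The best pure response is route C with expected payoff 17/2.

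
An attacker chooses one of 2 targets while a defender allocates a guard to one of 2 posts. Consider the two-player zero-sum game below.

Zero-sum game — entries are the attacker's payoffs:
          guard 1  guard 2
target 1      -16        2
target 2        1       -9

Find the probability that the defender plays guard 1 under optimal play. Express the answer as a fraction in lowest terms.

Row minima are -16 and -9, so the attacker's maximin is -9; column maxima are 1 and 2, so the defender's minimax is 1. These differ, so the equilibrium is in mixed strategies.
Let the defender play guard 1 with probability q. The attacker is indifferent when −16q + 2(1−q) = q − 9(1−q), giving q = 11/28.

11/28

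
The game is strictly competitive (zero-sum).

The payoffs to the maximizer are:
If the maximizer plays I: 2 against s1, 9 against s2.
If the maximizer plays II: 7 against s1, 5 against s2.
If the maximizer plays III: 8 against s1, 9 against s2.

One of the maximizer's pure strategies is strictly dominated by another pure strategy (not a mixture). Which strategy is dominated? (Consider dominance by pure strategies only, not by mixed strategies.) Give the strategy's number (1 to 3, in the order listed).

Compare II with III: 8 > 7, 9 > 5.
So III strictly dominates II for the maximizer; II is strictly dominated.

2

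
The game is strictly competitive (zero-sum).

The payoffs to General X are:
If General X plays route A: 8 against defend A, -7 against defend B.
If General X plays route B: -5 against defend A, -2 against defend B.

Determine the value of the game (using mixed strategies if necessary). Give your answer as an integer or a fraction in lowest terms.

-17/6

Row minima are -7 and -5, so General X's maximin is -5; column maxima are 8 and -2, so General Y's minimax is -2. These differ, so the equilibrium is in mixed strategies.
Let General X play route A with probability p. General Y is indifferent when 8p − 5(1−p) = −7p − 2(1−p), giving p = 1/6.
Let General Y play defend A with probability q. General X is indifferent when 8q − 7(1−q) = −5q − 2(1−q), giving q = 5/18.
The value is 8·(5/18) + (-7)·(13/18) = -17/6.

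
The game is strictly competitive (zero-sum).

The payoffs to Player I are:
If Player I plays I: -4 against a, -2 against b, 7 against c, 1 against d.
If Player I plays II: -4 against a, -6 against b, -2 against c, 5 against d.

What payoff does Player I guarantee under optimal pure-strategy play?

-4

Row minima: -4, -6 → Player I's maximin is -4.
Column maxima: -4, -2, 7, 5 → Player II's minimax is -4.
They coincide at (I, a), so the value is -4.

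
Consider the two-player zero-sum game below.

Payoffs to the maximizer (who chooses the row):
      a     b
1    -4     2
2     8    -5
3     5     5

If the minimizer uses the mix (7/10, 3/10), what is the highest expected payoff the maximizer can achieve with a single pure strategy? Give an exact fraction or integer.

1: (-4)·(7/10) + (2)·(3/10) = -11/5.
2: (8)·(7/10) + (-5)·(3/10) = 41/10.
3: (5)·(7/10) + (5)·(3/10) = 5.
The best pure response is 3 with expected payoff 5.

5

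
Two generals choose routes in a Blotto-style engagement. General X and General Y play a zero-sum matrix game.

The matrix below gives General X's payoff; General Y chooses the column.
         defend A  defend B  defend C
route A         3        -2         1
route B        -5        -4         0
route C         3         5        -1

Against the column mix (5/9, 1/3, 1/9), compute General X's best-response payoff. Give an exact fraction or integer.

29/9

route A: (3)·(5/9) + (-2)·(1/3) + (1)·(1/9) = 10/9.
route B: (-5)·(5/9) + (-4)·(1/3) + (0)·(1/9) = -37/9.
route C: (3)·(5/9) + (5)·(1/3) + (-1)·(1/9) = 29/9.
The best pure response is route C with expected payoff 29/9.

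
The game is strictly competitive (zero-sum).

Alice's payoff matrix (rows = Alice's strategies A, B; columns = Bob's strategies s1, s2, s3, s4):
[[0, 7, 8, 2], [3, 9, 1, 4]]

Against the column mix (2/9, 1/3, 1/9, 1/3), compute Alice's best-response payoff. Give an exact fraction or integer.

46/9

A: (0)·(2/9) + (7)·(1/3) + (8)·(1/9) + (2)·(1/3) = 35/9.
B: (3)·(2/9) + (9)·(1/3) + (1)·(1/9) + (4)·(1/3) = 46/9.
The best pure response is B with expected payoff 46/9.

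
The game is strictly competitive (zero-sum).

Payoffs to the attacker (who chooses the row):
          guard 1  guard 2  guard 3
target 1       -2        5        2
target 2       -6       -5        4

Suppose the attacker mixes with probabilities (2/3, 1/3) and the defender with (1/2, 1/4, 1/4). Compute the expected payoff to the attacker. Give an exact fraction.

-7/12

Against (1/2, 1/4, 1/4), each row's expected payoff is target 1: 3/4; target 2: -13/4.
Taking the (2/3, 1/3)-weighted average: (2/3)·(3/4) + (1/3)·(-13/4) = -7/12.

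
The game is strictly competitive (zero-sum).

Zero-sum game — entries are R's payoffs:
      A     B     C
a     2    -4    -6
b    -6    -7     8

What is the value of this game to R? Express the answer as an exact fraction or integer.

-74/17

Column A is strictly dominated by B for C (it gives R more in every row).
The remaining 2×2 game on (a, b) × (B, C) has no saddle point. Let R play a with probability p; indifference gives −4p − 7(1−p) = −6p + 8(1−p), so p = 15/17.
Similarly C's optimal q on B is 14/17, and the value is -4·(14/17) + (-6)·(3/17) = -74/17.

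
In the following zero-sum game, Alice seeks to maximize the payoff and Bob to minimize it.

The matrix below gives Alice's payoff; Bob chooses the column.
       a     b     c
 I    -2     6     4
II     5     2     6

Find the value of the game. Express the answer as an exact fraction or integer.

34/11

Column c is strictly dominated by a for Bob (it gives Alice more in every row).
The remaining 2×2 game on (I, II) × (a, b) has no saddle point. Let Alice play I with probability p; indifference gives −2p + 5(1−p) = 6p + 2(1−p), so p = 3/11.
Similarly Bob's optimal q on a is 4/11, and the value is -2·(4/11) + (6)·(7/11) = 34/11.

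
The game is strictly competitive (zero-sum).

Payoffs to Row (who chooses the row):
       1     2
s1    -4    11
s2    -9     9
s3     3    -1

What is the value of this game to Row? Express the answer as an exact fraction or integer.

29/19

Row s2 is strictly dominated by row s1, so Row never plays it.
The remaining 2×2 game on (s1, s3) × (1, 2) has no saddle point. Let Row play s1 with probability p; indifference gives −4p + 3(1−p) = 11p − (1−p), so p = 4/19.
Similarly Column's optimal q on 1 is 12/19, and the value is -4·(12/19) + (11)·(7/19) = 29/19.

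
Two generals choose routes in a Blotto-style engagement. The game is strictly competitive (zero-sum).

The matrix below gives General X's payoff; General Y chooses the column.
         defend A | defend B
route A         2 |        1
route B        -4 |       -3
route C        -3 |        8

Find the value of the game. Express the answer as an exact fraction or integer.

19/12

Row route B is strictly dominated by row route A, so General X never plays it.
The remaining 2×2 game on (route A, route C) × (defend A, defend B) has no saddle point. Let General X play route A with probability p; indifference gives 2p − 3(1−p) = p + 8(1−p), so p = 11/12.
Similarly General Y's optimal q on defend A is 7/12, and the value is 2·(7/12) + (1)·(5/12) = 19/12.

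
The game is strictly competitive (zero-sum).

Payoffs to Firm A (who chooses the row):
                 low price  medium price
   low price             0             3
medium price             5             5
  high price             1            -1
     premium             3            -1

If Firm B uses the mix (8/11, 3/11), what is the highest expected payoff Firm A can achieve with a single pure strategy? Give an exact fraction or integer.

5

low price: (0)·(8/11) + (3)·(3/11) = 9/11.
medium price: (5)·(8/11) + (5)·(3/11) = 5.
high price: (1)·(8/11) + (-1)·(3/11) = 5/11.
premium: (3)·(8/11) + (-1)·(3/11) = 21/11.
The best pure response is medium price with expected payoff 5.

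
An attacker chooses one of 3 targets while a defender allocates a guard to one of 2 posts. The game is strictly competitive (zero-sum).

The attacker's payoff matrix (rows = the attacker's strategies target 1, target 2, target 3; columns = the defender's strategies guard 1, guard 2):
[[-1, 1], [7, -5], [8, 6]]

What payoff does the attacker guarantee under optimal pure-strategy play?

6

Row minima: -1, -5, 6 → the attacker's maximin is 6.
Column maxima: 8, 6 → the defender's minimax is 6.
They coincide at (target 3, guard 2), so the value is 6.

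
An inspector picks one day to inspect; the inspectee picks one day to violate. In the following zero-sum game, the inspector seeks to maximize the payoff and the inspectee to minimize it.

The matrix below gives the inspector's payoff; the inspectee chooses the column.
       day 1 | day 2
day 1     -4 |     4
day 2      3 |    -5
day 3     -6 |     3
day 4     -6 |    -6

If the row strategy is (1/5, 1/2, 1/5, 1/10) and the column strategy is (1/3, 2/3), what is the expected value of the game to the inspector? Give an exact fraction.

Against (1/3, 2/3), each row's expected payoff is day 1: 4/3; day 2: -7/3; day 3: 0; day 4: -6.
Taking the (1/5, 1/2, 1/5, 1/10)-weighted average: (1/5)·(4/3) + (1/2)·(-7/3) + (1/5)·(0) + (1/10)·(-6) = -3/2.

-3/2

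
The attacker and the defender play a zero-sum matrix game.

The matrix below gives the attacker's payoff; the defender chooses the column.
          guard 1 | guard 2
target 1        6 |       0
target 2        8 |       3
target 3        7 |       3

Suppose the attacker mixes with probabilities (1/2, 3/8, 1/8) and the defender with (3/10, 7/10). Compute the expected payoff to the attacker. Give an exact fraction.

Against (3/10, 7/10), each row's expected payoff is target 1: 9/5; target 2: 9/2; target 3: 21/5.
Taking the (1/2, 3/8, 1/8)-weighted average: (1/2)·(9/5) + (3/8)·(9/2) + (1/8)·(21/5) = 249/80.

249/80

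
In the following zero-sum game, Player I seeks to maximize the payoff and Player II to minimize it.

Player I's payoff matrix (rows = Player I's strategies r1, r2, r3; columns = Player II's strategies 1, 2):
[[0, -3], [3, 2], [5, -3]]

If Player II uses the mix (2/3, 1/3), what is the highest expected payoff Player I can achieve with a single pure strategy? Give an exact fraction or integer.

r1: (0)·(2/3) + (-3)·(1/3) = -1.
r2: (3)·(2/3) + (2)·(1/3) = 8/3.
r3: (5)·(2/3) + (-3)·(1/3) = 7/3.
The best pure response is r2 with expected payoff 8/3.

8/3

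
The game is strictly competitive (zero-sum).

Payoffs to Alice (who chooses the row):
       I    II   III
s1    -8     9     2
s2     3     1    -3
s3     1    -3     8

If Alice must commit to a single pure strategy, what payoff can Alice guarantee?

The worst-case payoff for each row is s1: -8, s2: -3, s3: -3.
The best of these is -3.

-3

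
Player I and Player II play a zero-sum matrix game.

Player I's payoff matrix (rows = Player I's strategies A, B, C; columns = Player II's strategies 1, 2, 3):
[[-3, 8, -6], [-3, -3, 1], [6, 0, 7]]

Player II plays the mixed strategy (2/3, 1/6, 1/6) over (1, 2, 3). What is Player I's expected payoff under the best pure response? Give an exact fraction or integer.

A: (-3)·(2/3) + (8)·(1/6) + (-6)·(1/6) = -5/3.
B: (-3)·(2/3) + (-3)·(1/6) + (1)·(1/6) = -7/3.
C: (6)·(2/3) + (0)·(1/6) + (7)·(1/6) = 31/6.
The best pure response is C with expected payoff 31/6.

31/6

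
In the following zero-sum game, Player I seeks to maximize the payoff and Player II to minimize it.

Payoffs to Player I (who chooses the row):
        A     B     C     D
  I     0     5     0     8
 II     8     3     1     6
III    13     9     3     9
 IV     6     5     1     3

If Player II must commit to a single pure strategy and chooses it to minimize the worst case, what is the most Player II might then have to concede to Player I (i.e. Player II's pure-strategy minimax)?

The worst case (largest entry) in each column is A: 13, B: 9, C: 3, D: 9.
The best (smallest) of these is 3.

3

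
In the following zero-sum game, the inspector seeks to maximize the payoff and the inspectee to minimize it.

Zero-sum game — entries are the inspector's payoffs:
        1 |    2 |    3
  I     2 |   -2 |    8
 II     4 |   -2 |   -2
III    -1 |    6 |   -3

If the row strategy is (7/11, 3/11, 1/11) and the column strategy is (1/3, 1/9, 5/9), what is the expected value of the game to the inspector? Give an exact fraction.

296/99

Against (1/3, 1/9, 5/9), each row's expected payoff is I: 44/9; II: 0; III: -4/3.
Taking the (7/11, 3/11, 1/11)-weighted average: (7/11)·(44/9) + (3/11)·(0) + (1/11)·(-4/3) = 296/99.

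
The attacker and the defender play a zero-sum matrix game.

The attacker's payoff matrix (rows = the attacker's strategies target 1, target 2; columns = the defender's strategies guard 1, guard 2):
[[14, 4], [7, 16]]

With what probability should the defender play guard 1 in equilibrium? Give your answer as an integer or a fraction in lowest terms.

Row minima are 4 and 7, so the attacker's maximin is 7; column maxima are 14 and 16, so the defender's minimax is 14. These differ, so the equilibrium is in mixed strategies.
Let the defender play guard 1 with probability q. The attacker is indifferent when 14q + 4(1−q) = 7q + 16(1−q), giving q = 12/19.

12/19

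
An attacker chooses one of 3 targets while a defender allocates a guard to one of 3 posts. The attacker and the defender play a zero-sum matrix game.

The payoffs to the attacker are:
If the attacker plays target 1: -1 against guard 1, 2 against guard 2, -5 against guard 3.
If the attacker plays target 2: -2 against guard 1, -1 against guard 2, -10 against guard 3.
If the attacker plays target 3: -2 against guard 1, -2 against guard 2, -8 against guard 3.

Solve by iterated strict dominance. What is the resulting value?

Row target 2 is strictly dominated by row target 1 (-1>-2, 2>-1, -5>-10); eliminate target 2.
Column guard 1 is strictly dominated by guard 3 for the defender (-5<-1, -8<-2); eliminate guard 1.
Column guard 2 is strictly dominated by guard 3 for the defender (-5<2, -8<-2); eliminate guard 2.
Row target 3 is strictly dominated by row target 1 (-5>-8); eliminate target 3.
Only (target 1, guard 3) remains, with payoff -5.

-5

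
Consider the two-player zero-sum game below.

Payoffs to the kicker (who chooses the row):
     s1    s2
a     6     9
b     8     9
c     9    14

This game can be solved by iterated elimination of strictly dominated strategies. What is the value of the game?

Row a is strictly dominated by row c (9>6, 14>9); eliminate a.
Row b is strictly dominated by row c (9>8, 14>9); eliminate b.
Column s2 is strictly dominated by s1 for the goalkeeper (9<14); eliminate s2.
Only (c, s1) remains, with payoff 9.

9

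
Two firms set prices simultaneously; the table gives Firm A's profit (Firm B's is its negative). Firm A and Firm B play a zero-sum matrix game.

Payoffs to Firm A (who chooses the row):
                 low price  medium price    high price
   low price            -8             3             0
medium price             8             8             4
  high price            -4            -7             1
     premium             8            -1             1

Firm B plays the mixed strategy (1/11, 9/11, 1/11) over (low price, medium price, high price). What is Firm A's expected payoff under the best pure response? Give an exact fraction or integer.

low price: (-8)·(1/11) + (3)·(9/11) + (0)·(1/11) = 19/11.
medium price: (8)·(1/11) + (8)·(9/11) + (4)·(1/11) = 84/11.
high price: (-4)·(1/11) + (-7)·(9/11) + (1)·(1/11) = -6.
premium: (8)·(1/11) + (-1)·(9/11) + (1)·(1/11) = 0.
The best pure response is medium price with expected payoff 84/11.

84/11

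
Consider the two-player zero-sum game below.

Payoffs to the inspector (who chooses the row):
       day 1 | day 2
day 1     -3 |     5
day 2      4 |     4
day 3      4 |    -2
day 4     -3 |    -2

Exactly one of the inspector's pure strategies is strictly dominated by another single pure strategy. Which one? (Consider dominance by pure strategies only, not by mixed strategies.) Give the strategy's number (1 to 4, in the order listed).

Compare day 4 with day 2: 4 > -3, 4 > -2.
So day 2 strictly dominates day 4 for the inspector; day 4 is strictly dominated.

4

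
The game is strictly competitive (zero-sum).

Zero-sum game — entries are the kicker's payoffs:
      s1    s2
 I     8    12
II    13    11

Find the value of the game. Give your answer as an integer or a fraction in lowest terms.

Row minima are 8 and 11, so the kicker's maximin is 11; column maxima are 13 and 12, so the goalkeeper's minimax is 12. These differ, so the equilibrium is in mixed strategies.
Let the kicker play I with probability p. The goalkeeper is indifferent when 8p + 13(1−p) = 12p + 11(1−p), giving p = 1/3.
Let the goalkeeper play s1 with probability q. The kicker is indifferent when 8q + 12(1−q) = 13q + 11(1−q), giving q = 1/6.
The value is 8·(1/6) + (12)·(5/6) = 34/3.

34/3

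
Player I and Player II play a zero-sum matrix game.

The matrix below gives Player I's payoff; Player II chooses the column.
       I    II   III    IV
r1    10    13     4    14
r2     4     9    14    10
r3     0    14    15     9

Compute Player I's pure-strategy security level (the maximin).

4

The worst-case payoff for each row is r1: 4, r2: 4, r3: 0.
The best of these is 4.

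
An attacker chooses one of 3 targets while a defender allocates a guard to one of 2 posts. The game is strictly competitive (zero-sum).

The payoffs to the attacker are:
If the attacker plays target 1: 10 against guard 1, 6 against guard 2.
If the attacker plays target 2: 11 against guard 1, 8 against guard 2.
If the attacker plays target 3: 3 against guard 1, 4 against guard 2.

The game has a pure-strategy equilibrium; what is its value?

Row minima: 6, 8, 3 → the attacker's maximin is 8.
Column maxima: 11, 8 → the defender's minimax is 8.
They coincide at (target 2, guard 2), so the value is 8.

8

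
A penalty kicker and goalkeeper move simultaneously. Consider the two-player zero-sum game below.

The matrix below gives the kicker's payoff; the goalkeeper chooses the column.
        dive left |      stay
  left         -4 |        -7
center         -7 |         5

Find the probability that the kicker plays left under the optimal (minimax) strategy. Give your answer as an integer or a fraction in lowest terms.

Row minima are -7 and -7, so the kicker's maximin is -7; column maxima are -4 and 5, so the goalkeeper's minimax is -4. These differ, so the equilibrium is in mixed strategies.
Let the kicker play left with probability p. The goalkeeper is indifferent when −4p − 7(1−p) = −7p + 5(1−p), giving p = 4/5.

4/5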